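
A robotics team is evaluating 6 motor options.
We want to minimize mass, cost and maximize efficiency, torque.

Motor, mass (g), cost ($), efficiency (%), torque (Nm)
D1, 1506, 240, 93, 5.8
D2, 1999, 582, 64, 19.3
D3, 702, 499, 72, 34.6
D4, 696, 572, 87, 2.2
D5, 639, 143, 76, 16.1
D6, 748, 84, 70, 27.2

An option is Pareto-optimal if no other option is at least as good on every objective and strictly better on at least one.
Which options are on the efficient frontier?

D1, D3, D4, D5, D6

D1: not dominated (best efficiency).
D2: dominated by D3 (mass 702≤1999, cost 499≤582, efficiency 72≥64, torque 34.6≥19.3).
D3: not dominated (best torque).
D4: not dominated.
D5: not dominated (best mass).
D6: not dominated (best cost).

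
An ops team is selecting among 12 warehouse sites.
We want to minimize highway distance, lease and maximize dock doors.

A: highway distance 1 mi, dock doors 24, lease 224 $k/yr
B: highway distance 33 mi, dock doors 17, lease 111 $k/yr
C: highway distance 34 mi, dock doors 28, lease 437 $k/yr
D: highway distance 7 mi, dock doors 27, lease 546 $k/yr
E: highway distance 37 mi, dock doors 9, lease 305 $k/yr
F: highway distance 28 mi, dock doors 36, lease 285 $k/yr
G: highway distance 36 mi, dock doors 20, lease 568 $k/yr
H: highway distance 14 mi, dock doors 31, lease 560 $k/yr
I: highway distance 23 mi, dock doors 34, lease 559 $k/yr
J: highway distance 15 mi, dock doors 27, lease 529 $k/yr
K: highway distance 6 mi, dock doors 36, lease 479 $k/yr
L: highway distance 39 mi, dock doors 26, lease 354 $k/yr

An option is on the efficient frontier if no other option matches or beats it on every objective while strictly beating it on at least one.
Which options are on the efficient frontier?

A, B, F, K

A: not dominated (best highway distance).
B: not dominated (best lease).
C: dominated by F (highway distance 28≤34, dock doors 36≥28, lease 285≤437).
D: dominated by K (highway distance 6≤7, dock doors 36≥27, lease 479≤546).
E: dominated by A (highway distance 1≤37, dock doors 24≥9, lease 224≤305).
F: not dominated.
G: dominated by A (highway distance 1≤36, dock doors 24≥20, lease 224≤568).
H: dominated by K (highway distance 6≤14, dock doors 36≥31, lease 479≤560).
I: dominated by K (highway distance 6≤23, dock doors 36≥34, lease 479≤559).
J: dominated by K (highway distance 6≤15, dock doors 36≥27, lease 479≤529).
K: not dominated.
L: dominated by F (highway distance 28≤39, dock doors 36≥26, lease 285≤354).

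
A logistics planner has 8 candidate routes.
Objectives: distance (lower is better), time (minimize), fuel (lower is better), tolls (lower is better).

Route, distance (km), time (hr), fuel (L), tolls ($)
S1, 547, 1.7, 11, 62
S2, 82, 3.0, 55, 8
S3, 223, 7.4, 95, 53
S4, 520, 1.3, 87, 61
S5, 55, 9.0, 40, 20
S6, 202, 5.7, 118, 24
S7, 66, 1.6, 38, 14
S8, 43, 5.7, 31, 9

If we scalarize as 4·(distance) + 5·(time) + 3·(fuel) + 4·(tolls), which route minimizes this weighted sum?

S8

S1: 4·547 + 5·1.7 + 3·11 + 4·62 = 2477.5
S2: 4·82 + 5·3.0 + 3·55 + 4·8 = 540.0
S3: 4·223 + 5·7.4 + 3·95 + 4·53 = 1426.0
S4: 4·520 + 5·1.3 + 3·87 + 4·61 = 2591.5
S5: 4·55 + 5·9.0 + 3·40 + 4·20 = 465.0
S6: 4·202 + 5·5.7 + 3·118 + 4·24 = 1286.5
S7: 4·66 + 5·1.6 + 3·38 + 4·14 = 442.0
S8: 4·43 + 5·5.7 + 3·31 + 4·9 = 329.5
Lowest: S8 at 329.5.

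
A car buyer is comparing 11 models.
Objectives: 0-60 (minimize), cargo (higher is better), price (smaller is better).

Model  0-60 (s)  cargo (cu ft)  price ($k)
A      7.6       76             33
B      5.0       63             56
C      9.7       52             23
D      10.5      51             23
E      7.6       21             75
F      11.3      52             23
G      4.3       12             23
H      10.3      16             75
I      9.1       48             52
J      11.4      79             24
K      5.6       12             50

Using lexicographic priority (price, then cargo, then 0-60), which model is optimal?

First minimize price: best is 23, kept {C, D, F, G}.
Then maximize cargo: best is 52, kept {C, F}.
Then minimize 0-60: best is 9.7, kept {C}.

C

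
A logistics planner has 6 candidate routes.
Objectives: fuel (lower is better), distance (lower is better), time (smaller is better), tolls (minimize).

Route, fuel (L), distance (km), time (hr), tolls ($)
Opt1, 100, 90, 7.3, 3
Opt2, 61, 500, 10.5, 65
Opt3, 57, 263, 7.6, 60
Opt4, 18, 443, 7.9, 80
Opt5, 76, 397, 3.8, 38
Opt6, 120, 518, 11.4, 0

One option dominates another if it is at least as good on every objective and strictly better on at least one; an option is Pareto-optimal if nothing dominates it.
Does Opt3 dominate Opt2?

Opt3 vs Opt2: fuel 57≤61, distance 263≤500, time 7.6≤10.5, tolls 60≤65 — Opt3 is at least as good on every objective with at least one strict improvement.

Yes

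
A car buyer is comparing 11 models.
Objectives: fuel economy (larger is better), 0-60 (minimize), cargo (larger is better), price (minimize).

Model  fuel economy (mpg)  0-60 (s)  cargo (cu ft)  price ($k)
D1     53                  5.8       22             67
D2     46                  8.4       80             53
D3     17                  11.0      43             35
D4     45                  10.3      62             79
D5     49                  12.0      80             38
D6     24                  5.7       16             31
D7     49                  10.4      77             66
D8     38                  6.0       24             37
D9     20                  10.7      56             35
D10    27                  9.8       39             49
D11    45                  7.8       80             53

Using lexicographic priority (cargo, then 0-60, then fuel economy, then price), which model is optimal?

D11

First maximize cargo: best is 80, kept {D2, D5, D11}.
Then minimize 0-60: best is 7.8, kept {D11}.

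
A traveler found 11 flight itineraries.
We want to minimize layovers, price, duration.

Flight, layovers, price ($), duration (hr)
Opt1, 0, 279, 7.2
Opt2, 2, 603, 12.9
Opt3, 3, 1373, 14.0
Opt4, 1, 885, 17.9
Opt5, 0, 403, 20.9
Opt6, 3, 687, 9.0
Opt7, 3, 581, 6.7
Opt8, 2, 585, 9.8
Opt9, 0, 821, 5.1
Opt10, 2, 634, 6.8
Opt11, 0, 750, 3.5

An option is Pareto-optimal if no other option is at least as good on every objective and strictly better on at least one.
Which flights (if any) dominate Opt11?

Opt1: worse on duration (7.2 vs 3.5).
Opt2: worse on layovers (2 vs 0).
Opt3: worse on layovers (3 vs 0).
Opt4: worse on layovers (1 vs 0).
Opt5: worse on duration (20.9 vs 3.5).
Opt6: worse on layovers (3 vs 0).
Opt7: worse on layovers (3 vs 0).
Opt8: worse on layovers (2 vs 0).
Opt9: worse on price (821 vs 750).
Opt10: worse on layovers (2 vs 0).
No option dominates Opt11.

none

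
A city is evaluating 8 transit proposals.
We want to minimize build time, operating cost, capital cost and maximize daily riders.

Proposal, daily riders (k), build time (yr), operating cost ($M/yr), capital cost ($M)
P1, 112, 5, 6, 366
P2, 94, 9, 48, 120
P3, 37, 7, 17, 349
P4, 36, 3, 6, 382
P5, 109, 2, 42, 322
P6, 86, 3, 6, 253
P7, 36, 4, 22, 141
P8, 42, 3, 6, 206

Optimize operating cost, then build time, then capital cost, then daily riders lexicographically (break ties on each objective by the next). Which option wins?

First minimize operating cost: best is 6, kept {P1, P4, P6, P8}.
Then minimize build time: best is 3, kept {P4, P6, P8}.
Then minimize capital cost: best is 206, kept {P8}.

P8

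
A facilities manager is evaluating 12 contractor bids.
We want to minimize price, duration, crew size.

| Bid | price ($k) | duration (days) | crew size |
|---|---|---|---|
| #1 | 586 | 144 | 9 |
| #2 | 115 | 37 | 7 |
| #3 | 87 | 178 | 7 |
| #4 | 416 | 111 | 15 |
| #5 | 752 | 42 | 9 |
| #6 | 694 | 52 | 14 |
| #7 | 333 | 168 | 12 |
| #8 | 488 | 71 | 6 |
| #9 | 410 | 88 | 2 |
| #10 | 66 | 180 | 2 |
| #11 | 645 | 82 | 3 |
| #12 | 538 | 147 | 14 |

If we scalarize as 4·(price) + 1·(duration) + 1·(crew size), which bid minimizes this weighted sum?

#1: 4·586 + 1·144 + 1·9 = 2497
#2: 4·115 + 1·37 + 1·7 = 504
#3: 4·87 + 1·178 + 1·7 = 533
#4: 4·416 + 1·111 + 1·15 = 1790
#5: 4·752 + 1·42 + 1·9 = 3059
#6: 4·694 + 1·52 + 1·14 = 2842
#7: 4·333 + 1·168 + 1·12 = 1512
#8: 4·488 + 1·71 + 1·6 = 2029
#9: 4·410 + 1·88 + 1·2 = 1730
#10: 4·66 + 1·180 + 1·2 = 446
#11: 4·645 + 1·82 + 1·3 = 2665
#12: 4·538 + 1·147 + 1·14 = 2313
Lowest: #10 at 446.

#10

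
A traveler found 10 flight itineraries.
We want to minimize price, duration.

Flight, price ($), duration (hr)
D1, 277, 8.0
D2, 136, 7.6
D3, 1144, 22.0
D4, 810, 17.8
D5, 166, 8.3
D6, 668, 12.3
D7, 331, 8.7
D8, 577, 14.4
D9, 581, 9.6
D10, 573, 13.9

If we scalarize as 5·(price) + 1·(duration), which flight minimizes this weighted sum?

D2

D1: 5·277 + 1·8.0 = 1393.0
D2: 5·136 + 1·7.6 = 687.6
D3: 5·1144 + 1·22.0 = 5742.0
D4: 5·810 + 1·17.8 = 4067.8
D5: 5·166 + 1·8.3 = 838.3
D6: 5·668 + 1·12.3 = 3352.3
D7: 5·331 + 1·8.7 = 1663.7
D8: 5·577 + 1·14.4 = 2899.4
D9: 5·581 + 1·9.6 = 2914.6
D10: 5·573 + 1·13.9 = 2878.9
Lowest: D2 at 687.6.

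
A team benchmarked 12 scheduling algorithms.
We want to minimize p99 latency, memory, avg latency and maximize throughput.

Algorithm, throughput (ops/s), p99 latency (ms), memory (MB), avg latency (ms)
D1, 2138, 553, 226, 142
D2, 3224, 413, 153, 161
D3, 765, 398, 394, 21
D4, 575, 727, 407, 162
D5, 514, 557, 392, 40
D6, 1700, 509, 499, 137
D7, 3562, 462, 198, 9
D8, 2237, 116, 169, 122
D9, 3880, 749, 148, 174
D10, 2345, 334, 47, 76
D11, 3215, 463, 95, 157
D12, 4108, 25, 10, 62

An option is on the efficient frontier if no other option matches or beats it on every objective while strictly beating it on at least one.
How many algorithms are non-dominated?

3

D1: dominated by D7 (throughput 3562≥2138, p99 latency 462≤553, memory 198≤226, avg latency 9≤142).
D2: dominated by D12 (throughput 4108≥3224, p99 latency 25≤413, memory 10≤153, avg latency 62≤161).
D3: not dominated.
D4: dominated by D1 (throughput 2138≥575, p99 latency 553≤727, memory 226≤407, avg latency 142≤162).
D5: dominated by D7 (throughput 3562≥514, p99 latency 462≤557, memory 198≤392, avg latency 9≤40).
D6: dominated by D7 (throughput 3562≥1700, p99 latency 462≤509, memory 198≤499, avg latency 9≤137).
D7: not dominated (best avg latency).
D8: dominated by D12 (throughput 4108≥2237, p99 latency 25≤116, memory 10≤169, avg latency 62≤122).
D9: dominated by D12 (throughput 4108≥3880, p99 latency 25≤749, memory 10≤148, avg latency 62≤174).
D10: dominated by D12 (throughput 4108≥2345, p99 latency 25≤334, memory 10≤47, avg latency 62≤76).
D11: dominated by D12 (throughput 4108≥3215, p99 latency 25≤463, memory 10≤95, avg latency 62≤157).
D12: not dominated (best throughput).
Pareto-optimal: D3, D7, D12 → 3.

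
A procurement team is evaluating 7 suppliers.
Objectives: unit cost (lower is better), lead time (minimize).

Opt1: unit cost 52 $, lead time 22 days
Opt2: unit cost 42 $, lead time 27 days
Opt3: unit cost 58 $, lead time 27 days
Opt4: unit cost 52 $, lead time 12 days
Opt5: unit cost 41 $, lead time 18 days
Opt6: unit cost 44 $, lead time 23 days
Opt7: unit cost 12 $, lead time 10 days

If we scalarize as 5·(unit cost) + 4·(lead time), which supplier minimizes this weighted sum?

Opt1: 5·52 + 4·22 = 348
Opt2: 5·42 + 4·27 = 318
Opt3: 5·58 + 4·27 = 398
Opt4: 5·52 + 4·12 = 308
Opt5: 5·41 + 4·18 = 277
Opt6: 5·44 + 4·23 = 312
Opt7: 5·12 + 4·10 = 100
Lowest: Opt7 at 100.

Opt7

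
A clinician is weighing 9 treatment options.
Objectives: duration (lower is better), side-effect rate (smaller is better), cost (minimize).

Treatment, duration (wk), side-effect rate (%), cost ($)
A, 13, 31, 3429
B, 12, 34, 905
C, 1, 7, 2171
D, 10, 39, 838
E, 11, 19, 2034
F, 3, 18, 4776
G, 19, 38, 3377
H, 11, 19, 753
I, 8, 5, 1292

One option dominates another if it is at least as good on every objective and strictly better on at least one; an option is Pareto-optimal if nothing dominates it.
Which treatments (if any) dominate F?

C: duration 1≤3, side-effect rate 7≤18, cost 2171≤4776 — dominates F.
Others (A, B, D, E, G, H, I) are each worse than F on at least one objective.

C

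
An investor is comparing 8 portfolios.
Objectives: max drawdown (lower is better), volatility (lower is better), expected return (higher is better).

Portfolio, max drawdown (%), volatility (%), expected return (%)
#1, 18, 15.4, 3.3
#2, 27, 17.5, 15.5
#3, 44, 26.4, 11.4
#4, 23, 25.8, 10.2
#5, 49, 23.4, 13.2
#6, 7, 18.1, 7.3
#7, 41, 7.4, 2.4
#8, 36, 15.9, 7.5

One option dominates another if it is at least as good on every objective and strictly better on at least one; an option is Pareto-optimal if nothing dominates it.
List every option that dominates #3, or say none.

#2: max drawdown 27≤44, volatility 17.5≤26.4, expected return 15.5≥11.4 — dominates #3.
Others (#1, #4, #5, #6, #7, #8) are each worse than #3 on at least one objective.

#2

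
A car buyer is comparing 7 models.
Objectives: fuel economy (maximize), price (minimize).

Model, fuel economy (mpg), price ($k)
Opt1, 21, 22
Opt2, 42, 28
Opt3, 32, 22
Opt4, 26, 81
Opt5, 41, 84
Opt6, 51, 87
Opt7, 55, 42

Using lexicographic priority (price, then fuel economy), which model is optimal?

Opt3

First minimize price: best is 22, kept {Opt1, Opt3}.
Then maximize fuel economy: best is 32, kept {Opt3}.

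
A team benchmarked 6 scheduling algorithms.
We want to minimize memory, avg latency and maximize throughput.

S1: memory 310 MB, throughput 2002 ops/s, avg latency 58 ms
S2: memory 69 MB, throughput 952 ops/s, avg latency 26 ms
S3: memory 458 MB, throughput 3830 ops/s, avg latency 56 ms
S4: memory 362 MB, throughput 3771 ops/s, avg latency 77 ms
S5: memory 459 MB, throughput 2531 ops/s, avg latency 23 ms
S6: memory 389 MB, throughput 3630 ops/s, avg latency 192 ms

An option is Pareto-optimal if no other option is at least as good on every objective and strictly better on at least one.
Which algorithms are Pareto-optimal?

S1: not dominated.
S2: not dominated (best memory).
S3: not dominated (best throughput).
S4: not dominated.
S5: not dominated (best avg latency).
S6: dominated by S4 (memory 362≤389, throughput 3771≥3630, avg latency 77≤192).

S1, S2, S3, S4, S5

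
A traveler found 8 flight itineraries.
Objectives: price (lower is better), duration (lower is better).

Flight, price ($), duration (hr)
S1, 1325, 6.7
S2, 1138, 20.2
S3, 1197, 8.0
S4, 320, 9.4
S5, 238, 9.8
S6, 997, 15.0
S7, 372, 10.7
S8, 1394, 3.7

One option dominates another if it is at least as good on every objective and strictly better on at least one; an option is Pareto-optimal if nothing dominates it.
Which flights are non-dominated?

S1: not dominated.
S2: dominated by S4 (price 320≤1138, duration 9.4≤20.2).
S3: not dominated.
S4: not dominated.
S5: not dominated (best price).
S6: dominated by S4 (price 320≤997, duration 9.4≤15.0).
S7: dominated by S4 (price 320≤372, duration 9.4≤10.7).
S8: not dominated (best duration).

S1, S3, S4, S5, S8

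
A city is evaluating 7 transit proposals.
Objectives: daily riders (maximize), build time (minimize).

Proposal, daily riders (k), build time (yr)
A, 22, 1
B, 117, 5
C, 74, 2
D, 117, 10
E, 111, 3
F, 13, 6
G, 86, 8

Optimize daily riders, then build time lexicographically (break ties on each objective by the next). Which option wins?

First maximize daily riders: best is 117, kept {B, D}.
Then minimize build time: best is 5, kept {B}.

B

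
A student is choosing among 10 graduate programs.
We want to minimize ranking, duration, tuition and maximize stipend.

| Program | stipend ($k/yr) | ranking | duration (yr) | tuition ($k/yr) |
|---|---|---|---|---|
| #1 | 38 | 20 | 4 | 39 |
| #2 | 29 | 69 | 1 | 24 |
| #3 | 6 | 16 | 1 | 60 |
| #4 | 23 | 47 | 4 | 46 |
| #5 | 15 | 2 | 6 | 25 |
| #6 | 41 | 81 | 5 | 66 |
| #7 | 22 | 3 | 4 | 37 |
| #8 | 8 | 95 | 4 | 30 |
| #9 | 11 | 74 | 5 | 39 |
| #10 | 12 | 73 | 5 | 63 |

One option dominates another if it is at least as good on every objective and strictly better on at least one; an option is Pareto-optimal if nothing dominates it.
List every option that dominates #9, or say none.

#1: stipend 38≥11, ranking 20≤74, duration 4≤5, tuition 39≤39 — dominates #9.
#2: stipend 29≥11, ranking 69≤74, duration 1≤5, tuition 24≤39 — dominates #9.
#7: stipend 22≥11, ranking 3≤74, duration 4≤5, tuition 37≤39 — dominates #9.
Others (#3, #4, #5, #6, #8, #10) are each worse than #9 on at least one objective.

#1, #2, #7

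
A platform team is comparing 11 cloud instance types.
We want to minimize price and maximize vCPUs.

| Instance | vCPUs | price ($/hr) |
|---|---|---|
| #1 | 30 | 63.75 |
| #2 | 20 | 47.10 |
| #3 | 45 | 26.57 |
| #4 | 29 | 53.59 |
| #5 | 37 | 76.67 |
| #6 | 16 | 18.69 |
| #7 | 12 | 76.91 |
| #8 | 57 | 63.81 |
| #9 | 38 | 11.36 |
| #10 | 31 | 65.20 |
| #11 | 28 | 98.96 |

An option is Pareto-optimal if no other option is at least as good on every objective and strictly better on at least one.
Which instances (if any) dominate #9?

#1: worse on vCPUs (30 vs 38).
#2: worse on vCPUs (20 vs 38).
#3: worse on price (26.57 vs 11.36).
#4: worse on vCPUs (29 vs 38).
#5: worse on vCPUs (37 vs 38).
#6: worse on vCPUs (16 vs 38).
#7: worse on vCPUs (12 vs 38).
#8: worse on price (63.81 vs 11.36).
#10: worse on vCPUs (31 vs 38).
#11: worse on vCPUs (28 vs 38).
No option dominates #9.

none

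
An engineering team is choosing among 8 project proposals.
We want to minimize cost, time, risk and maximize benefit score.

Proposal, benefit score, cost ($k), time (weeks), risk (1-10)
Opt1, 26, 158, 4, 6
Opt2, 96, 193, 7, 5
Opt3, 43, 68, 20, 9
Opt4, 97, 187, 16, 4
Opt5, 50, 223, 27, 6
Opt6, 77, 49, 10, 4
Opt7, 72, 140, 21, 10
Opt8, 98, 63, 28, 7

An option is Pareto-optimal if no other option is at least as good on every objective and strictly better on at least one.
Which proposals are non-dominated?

Opt1: not dominated (best time).
Opt2: not dominated.
Opt3: dominated by Opt6 (benefit score 77≥43, cost 49≤68, time 10≤20, risk 4≤9).
Opt4: not dominated.
Opt5: dominated by Opt2 (benefit score 96≥50, cost 193≤223, time 7≤27, risk 5≤6).
Opt6: not dominated (best cost).
Opt7: dominated by Opt6 (benefit score 77≥72, cost 49≤140, time 10≤21, risk 4≤10).
Opt8: not dominated (best benefit score).

Opt1, Opt2, Opt4, Opt6, Opt8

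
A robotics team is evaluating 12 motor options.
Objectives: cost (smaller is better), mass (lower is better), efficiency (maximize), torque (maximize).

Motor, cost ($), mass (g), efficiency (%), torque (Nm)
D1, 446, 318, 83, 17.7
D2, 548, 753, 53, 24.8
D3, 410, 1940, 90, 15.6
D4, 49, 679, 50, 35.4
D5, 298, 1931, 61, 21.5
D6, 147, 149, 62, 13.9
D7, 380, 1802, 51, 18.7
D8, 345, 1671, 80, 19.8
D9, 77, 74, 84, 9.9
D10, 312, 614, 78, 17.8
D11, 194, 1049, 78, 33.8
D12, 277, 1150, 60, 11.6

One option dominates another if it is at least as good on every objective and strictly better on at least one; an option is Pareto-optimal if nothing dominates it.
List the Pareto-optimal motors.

D1: not dominated.
D2: not dominated.
D3: not dominated (best efficiency).
D4: not dominated (best cost).
D5: dominated by D11 (cost 194≤298, mass 1049≤1931, efficiency 78≥61, torque 33.8≥21.5).
D6: not dominated.
D7: dominated by D8 (cost 345≤380, mass 1671≤1802, efficiency 80≥51, torque 19.8≥18.7).
D8: not dominated.
D9: not dominated (best mass).
D10: not dominated.
D11: not dominated.
D12: dominated by D6 (cost 147≤277, mass 149≤1150, efficiency 62≥60, torque 13.9≥11.6).

D1, D2, D3, D4, D6, D8, D9, D10, D11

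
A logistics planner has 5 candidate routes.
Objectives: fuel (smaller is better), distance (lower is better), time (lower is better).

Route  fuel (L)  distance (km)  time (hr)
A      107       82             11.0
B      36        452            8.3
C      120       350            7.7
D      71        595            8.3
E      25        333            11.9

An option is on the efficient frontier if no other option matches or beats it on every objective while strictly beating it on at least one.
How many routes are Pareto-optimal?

4

A: not dominated (best distance).
B: not dominated.
C: not dominated (best time).
D: dominated by B (fuel 36≤71, distance 452≤595, time 8.3≤8.3).
E: not dominated (best fuel).
Pareto-optimal: A, B, C, E → 4.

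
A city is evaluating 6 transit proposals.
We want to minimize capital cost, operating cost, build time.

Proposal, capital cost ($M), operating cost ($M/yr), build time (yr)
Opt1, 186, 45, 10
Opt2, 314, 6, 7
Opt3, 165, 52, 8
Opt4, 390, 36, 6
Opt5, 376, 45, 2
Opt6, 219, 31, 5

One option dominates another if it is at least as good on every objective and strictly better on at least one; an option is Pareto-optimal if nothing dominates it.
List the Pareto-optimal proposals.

Opt1, Opt2, Opt3, Opt5, Opt6

Opt1: not dominated.
Opt2: not dominated (best operating cost).
Opt3: not dominated (best capital cost).
Opt4: dominated by Opt6 (capital cost 219≤390, operating cost 31≤36, build time 5≤6).
Opt5: not dominated (best build time).
Opt6: not dominated.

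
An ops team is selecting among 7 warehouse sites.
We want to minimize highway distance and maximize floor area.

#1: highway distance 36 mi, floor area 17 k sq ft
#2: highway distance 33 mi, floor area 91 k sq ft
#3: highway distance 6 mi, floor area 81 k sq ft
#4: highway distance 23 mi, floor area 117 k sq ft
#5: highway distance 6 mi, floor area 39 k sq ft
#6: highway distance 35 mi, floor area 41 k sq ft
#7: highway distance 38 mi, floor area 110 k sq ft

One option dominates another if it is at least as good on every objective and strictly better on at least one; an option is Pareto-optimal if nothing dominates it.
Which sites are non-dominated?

#3, #4

#1: dominated by #2 (highway distance 33≤36, floor area 91≥17).
#2: dominated by #4 (highway distance 23≤33, floor area 117≥91).
#3: not dominated.
#4: not dominated (best floor area).
#5: dominated by #3 (highway distance 6≤6, floor area 81≥39).
#6: dominated by #2 (highway distance 33≤35, floor area 91≥41).
#7: dominated by #4 (highway distance 23≤38, floor area 117≥110).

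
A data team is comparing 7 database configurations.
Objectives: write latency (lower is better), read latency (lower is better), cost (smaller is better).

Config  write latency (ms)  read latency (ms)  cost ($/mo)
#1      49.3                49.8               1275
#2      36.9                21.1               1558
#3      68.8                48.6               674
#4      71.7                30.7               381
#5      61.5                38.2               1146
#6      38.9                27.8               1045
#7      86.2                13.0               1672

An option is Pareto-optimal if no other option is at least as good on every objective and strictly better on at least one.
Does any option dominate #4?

#1: worse on read latency (49.8 vs 30.7).
#2: worse on cost (1558 vs 381).
#3: worse on read latency (48.6 vs 30.7).
#5: worse on read latency (38.2 vs 30.7).
#6: worse on cost (1045 vs 381).
#7: worse on write latency (86.2 vs 71.7).
No option is at least as good as #4 on every objective and strictly better on one.

No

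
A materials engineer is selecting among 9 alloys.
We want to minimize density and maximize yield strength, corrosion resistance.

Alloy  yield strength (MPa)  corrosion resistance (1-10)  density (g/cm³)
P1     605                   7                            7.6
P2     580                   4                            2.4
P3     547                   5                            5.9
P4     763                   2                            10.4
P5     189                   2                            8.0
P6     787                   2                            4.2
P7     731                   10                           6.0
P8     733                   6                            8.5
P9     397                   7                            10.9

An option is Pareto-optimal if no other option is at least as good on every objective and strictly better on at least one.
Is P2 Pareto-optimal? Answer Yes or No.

Yes

P1: worse on density (7.6 vs 2.4).
P3: worse on yield strength (547 vs 580).
P4: worse on corrosion resistance (2 vs 4).
P5: worse on yield strength (189 vs 580).
P6: worse on corrosion resistance (2 vs 4).
P7: worse on density (6.0 vs 2.4).
P8: worse on density (8.5 vs 2.4).
P9: worse on yield strength (397 vs 580).
No option is at least as good as P2 on every objective and strictly better on one.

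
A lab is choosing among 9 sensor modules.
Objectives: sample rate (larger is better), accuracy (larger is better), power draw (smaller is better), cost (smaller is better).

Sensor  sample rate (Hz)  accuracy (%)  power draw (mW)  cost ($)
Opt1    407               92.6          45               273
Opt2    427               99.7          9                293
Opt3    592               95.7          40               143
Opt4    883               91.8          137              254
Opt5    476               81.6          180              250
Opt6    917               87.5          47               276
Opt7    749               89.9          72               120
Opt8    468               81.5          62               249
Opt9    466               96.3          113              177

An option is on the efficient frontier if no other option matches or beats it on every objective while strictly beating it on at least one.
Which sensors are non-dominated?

Opt2, Opt3, Opt4, Opt6, Opt7, Opt9

Opt1: dominated by Opt3 (sample rate 592≥407, accuracy 95.7≥92.6, power draw 40≤45, cost 143≤273).
Opt2: not dominated (best accuracy).
Opt3: not dominated.
Opt4: not dominated.
Opt5: dominated by Opt3 (sample rate 592≥476, accuracy 95.7≥81.6, power draw 40≤180, cost 143≤250).
Opt6: not dominated (best sample rate).
Opt7: not dominated (best cost).
Opt8: dominated by Opt3 (sample rate 592≥468, accuracy 95.7≥81.5, power draw 40≤62, cost 143≤249).
Opt9: not dominated.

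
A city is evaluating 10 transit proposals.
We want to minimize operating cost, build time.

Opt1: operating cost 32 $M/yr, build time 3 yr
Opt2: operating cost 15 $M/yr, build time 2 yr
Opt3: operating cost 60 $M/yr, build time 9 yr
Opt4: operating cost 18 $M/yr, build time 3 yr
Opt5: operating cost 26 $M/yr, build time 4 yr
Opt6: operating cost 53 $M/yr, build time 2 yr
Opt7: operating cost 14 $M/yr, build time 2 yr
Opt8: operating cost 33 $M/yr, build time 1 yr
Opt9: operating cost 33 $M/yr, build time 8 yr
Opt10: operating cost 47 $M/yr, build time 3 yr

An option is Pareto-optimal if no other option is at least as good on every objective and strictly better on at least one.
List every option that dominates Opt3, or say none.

Opt1, Opt2, Opt4, Opt5, Opt6, Opt7, Opt8, Opt9, Opt10

Opt1: operating cost 32≤60, build time 3≤9 — dominates Opt3.
Opt2: operating cost 15≤60, build time 2≤9 — dominates Opt3.
Opt4: operating cost 18≤60, build time 3≤9 — dominates Opt3.
Opt5: operating cost 26≤60, build time 4≤9 — dominates Opt3.
Opt6: operating cost 53≤60, build time 2≤9 — dominates Opt3.
Opt7: operating cost 14≤60, build time 2≤9 — dominates Opt3.
Opt8: operating cost 33≤60, build time 1≤9 — dominates Opt3.
Opt9: operating cost 33≤60, build time 8≤9 — dominates Opt3.
Opt10: operating cost 47≤60, build time 3≤9 — dominates Opt3.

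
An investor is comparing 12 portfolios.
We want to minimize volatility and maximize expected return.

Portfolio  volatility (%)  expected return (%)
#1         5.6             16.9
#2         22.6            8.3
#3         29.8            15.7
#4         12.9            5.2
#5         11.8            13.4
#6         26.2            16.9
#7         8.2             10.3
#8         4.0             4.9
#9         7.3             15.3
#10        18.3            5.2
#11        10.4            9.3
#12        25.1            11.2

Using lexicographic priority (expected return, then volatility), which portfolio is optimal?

First maximize expected return: best is 16.9, kept {#1, #6}.
Then minimize volatility: best is 5.6, kept {#1}.

#1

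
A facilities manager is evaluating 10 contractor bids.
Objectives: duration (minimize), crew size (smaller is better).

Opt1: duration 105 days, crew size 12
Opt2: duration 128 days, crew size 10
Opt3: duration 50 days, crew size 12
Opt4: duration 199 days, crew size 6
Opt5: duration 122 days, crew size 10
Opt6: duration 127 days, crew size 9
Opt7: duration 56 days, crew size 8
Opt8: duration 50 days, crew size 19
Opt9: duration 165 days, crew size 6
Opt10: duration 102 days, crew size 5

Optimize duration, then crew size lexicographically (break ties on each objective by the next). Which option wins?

Opt3

First minimize duration: best is 50, kept {Opt3, Opt8}.
Then minimize crew size: best is 12, kept {Opt3}.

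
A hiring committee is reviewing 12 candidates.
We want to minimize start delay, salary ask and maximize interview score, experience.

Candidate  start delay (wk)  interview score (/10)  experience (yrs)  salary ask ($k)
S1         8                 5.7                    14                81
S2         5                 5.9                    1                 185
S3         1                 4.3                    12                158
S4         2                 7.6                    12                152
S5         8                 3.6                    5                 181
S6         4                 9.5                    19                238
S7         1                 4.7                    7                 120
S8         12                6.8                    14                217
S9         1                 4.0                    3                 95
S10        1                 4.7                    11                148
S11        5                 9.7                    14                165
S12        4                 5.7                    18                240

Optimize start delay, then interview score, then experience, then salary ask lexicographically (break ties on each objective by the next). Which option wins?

S10

First minimize start delay: best is 1, kept {S3, S7, S9, S10}.
Then maximize interview score: best is 4.7, kept {S7, S10}.
Then maximize experience: best is 11, kept {S10}.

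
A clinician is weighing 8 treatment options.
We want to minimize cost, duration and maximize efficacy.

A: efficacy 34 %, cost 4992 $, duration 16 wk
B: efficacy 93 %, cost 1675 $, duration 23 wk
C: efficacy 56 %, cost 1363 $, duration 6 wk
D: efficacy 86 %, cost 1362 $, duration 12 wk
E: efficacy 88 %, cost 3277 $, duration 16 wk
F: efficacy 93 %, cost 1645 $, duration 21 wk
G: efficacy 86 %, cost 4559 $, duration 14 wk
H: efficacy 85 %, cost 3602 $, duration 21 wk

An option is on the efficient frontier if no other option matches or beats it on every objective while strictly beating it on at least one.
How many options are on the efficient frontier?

4

A: dominated by C (efficacy 56≥34, cost 1363≤4992, duration 6≤16).
B: dominated by F (efficacy 93≥93, cost 1645≤1675, duration 21≤23).
C: not dominated (best duration).
D: not dominated (best cost).
E: not dominated.
F: not dominated.
G: dominated by D (efficacy 86≥86, cost 1362≤4559, duration 12≤14).
H: dominated by D (efficacy 86≥85, cost 1362≤3602, duration 12≤21).
Pareto-optimal: C, D, E, F → 4.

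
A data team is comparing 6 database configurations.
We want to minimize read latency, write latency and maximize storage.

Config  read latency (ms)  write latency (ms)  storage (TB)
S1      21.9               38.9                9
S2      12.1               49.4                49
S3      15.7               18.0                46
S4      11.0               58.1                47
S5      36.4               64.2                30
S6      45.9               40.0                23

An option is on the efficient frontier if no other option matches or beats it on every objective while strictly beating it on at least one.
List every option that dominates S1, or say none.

S3

S3: read latency 15.7≤21.9, write latency 18.0≤38.9, storage 46≥9 — dominates S1.
Others (S2, S4, S5, S6) are each worse than S1 on at least one objective.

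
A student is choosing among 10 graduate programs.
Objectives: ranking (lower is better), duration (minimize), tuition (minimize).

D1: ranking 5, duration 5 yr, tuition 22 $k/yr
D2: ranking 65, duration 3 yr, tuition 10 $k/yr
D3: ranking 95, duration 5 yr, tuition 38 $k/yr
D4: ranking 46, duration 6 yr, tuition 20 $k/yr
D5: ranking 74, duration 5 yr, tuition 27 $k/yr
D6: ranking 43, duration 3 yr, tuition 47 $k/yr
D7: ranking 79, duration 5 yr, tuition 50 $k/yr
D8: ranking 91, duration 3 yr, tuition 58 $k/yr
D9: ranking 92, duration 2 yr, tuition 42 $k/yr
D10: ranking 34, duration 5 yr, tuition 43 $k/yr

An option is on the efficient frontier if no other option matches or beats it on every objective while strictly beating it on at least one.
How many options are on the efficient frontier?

5

D1: not dominated (best ranking).
D2: not dominated (best tuition).
D3: dominated by D1 (ranking 5≤95, duration 5≤5, tuition 22≤38).
D4: not dominated.
D5: dominated by D1 (ranking 5≤74, duration 5≤5, tuition 22≤27).
D6: not dominated.
D7: dominated by D1 (ranking 5≤79, duration 5≤5, tuition 22≤50).
D8: dominated by D2 (ranking 65≤91, duration 3≤3, tuition 10≤58).
D9: not dominated (best duration).
D10: dominated by D1 (ranking 5≤34, duration 5≤5, tuition 22≤43).
Pareto-optimal: D1, D2, D4, D6, D9 → 5.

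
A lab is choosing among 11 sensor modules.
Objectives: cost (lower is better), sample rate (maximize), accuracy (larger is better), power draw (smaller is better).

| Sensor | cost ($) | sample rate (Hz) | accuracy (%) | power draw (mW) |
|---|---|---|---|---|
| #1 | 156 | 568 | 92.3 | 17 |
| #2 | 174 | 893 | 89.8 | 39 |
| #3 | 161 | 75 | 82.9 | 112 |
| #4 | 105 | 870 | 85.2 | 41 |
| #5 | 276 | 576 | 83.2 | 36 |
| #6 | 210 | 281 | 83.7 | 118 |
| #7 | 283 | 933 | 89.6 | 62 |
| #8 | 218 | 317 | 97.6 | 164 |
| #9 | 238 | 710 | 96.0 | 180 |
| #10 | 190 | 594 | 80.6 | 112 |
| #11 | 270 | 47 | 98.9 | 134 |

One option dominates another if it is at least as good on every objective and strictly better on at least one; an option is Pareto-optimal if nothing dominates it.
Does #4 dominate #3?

#4 vs #3: cost 105≤161, sample rate 870≥75, accuracy 85.2≥82.9, power draw 41≤112 — #4 is at least as good on every objective with at least one strict improvement.

Yes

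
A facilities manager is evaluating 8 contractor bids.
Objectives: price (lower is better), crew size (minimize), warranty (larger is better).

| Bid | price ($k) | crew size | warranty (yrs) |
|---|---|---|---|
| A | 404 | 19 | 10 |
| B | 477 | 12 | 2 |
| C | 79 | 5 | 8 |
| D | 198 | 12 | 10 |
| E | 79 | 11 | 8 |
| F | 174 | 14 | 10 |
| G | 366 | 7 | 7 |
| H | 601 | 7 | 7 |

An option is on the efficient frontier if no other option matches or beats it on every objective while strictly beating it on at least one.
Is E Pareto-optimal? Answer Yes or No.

No

C vs E: price 79≤79, crew size 5≤11, warranty 8≥8 — C is at least as good on every objective and strictly better on at least one, so C dominates E.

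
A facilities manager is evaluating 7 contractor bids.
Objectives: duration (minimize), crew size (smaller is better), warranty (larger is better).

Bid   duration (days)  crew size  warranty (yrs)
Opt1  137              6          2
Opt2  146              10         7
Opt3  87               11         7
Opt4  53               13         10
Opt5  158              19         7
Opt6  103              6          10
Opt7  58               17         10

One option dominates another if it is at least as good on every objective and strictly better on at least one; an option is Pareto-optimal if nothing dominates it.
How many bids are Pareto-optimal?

3

Opt1: dominated by Opt6 (duration 103≤137, crew size 6≤6, warranty 10≥2).
Opt2: dominated by Opt6 (duration 103≤146, crew size 6≤10, warranty 10≥7).
Opt3: not dominated.
Opt4: not dominated (best duration).
Opt5: dominated by Opt2 (duration 146≤158, crew size 10≤19, warranty 7≥7).
Opt6: not dominated.
Opt7: dominated by Opt4 (duration 53≤58, crew size 13≤17, warranty 10≥10).
Pareto-optimal: Opt3, Opt4, Opt6 → 3.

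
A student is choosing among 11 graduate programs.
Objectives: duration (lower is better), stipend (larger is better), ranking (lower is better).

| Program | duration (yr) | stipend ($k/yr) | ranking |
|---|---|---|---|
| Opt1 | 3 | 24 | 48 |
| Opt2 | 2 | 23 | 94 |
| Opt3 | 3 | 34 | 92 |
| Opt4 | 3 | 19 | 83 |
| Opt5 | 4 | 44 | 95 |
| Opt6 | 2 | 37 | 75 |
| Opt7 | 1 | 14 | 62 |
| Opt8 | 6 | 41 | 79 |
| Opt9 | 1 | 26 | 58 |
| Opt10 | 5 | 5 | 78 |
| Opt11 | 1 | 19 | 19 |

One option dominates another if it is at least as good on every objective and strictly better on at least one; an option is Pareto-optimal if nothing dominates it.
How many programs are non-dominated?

6

Opt1: not dominated.
Opt2: dominated by Opt6 (duration 2≤2, stipend 37≥23, ranking 75≤94).
Opt3: dominated by Opt6 (duration 2≤3, stipend 37≥34, ranking 75≤92).
Opt4: dominated by Opt1 (duration 3≤3, stipend 24≥19, ranking 48≤83).
Opt5: not dominated (best stipend).
Opt6: not dominated.
Opt7: dominated by Opt9 (duration 1≤1, stipend 26≥14, ranking 58≤62).
Opt8: not dominated.
Opt9: not dominated.
Opt10: dominated by Opt1 (duration 3≤5, stipend 24≥5, ranking 48≤78).
Opt11: not dominated (best ranking).
Pareto-optimal: Opt1, Opt5, Opt6, Opt8, Opt9, Opt11 → 6.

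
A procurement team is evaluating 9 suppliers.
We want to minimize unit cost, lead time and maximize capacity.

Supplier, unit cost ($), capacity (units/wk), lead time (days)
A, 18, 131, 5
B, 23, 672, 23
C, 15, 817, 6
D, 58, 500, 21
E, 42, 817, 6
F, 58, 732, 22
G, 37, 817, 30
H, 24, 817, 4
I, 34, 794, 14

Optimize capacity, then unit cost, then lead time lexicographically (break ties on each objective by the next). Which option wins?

C

First maximize capacity: best is 817, kept {C, E, G, H}.
Then minimize unit cost: best is 15, kept {C}.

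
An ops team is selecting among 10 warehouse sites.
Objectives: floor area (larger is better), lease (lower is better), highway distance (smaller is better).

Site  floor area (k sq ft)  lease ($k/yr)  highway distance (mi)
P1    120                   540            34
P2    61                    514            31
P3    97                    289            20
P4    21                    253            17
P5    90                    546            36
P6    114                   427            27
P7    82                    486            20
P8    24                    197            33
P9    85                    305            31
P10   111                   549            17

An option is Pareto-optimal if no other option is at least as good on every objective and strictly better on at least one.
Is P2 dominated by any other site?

P3 vs P2: floor area 97≥61, lease 289≤514, highway distance 20≤31 — P3 is at least as good on every objective and strictly better on at least one, so P3 dominates P2.

Yes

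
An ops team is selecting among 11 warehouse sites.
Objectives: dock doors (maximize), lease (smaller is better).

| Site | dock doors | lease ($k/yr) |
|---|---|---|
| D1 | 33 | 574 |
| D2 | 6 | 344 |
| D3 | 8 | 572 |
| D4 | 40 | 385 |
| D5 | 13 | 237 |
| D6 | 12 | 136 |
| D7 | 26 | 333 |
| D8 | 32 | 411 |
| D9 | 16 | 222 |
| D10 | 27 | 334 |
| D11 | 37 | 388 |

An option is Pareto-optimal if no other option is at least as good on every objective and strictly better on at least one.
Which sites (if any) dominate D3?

D4, D5, D6, D7, D8, D9, D10, D11

D4: dock doors 40≥8, lease 385≤572 — dominates D3.
D5: dock doors 13≥8, lease 237≤572 — dominates D3.
D6: dock doors 12≥8, lease 136≤572 — dominates D3.
D7: dock doors 26≥8, lease 333≤572 — dominates D3.
D8: dock doors 32≥8, lease 411≤572 — dominates D3.
D9: dock doors 16≥8, lease 222≤572 — dominates D3.
D10: dock doors 27≥8, lease 334≤572 — dominates D3.
D11: dock doors 37≥8, lease 388≤572 — dominates D3.
Others (D1, D2) are each worse than D3 on at least one objective.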